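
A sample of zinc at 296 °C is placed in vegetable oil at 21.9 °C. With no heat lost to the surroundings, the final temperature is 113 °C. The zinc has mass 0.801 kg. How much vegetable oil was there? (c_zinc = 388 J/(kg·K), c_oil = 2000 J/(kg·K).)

|Q_zinc| = |Q_oil|:
0.801·388·(296 − 113) = m·2000·(113 − 21.9)
182200 m = 56874  ⇒  m ≈ 0.3122 kg

m ≈ 0.312 kg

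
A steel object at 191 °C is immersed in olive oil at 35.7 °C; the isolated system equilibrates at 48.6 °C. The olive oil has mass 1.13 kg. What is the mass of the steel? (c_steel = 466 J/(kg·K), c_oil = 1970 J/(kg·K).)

m ≈ 0.433 kg

Heat lost by the steel = heat gained by the oil:
m×466×(191 − 48.6) = 1.13×1970×(48.6 − 35.7)
66358 m = 28717  ⇒  m ≈ 0.4328 kg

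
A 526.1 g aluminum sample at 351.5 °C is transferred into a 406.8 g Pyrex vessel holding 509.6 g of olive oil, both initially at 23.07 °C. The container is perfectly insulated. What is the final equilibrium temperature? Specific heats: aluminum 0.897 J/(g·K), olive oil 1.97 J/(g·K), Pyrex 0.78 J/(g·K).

Setting the total heat transfer to zero:
526.1×0.897×(T − 351.5) + 509.6×1.97×(T − 23.07) + 406.8×0.78×(T − 23.07) = 0
471.91(T − 351.5) + 1003.9(T − 23.07) + 317.3(T − 23.07) = 0
1793.1 T = 196357
T = 196357 / 1793.1 = 110 °C

T_f ≈ 109.5 °C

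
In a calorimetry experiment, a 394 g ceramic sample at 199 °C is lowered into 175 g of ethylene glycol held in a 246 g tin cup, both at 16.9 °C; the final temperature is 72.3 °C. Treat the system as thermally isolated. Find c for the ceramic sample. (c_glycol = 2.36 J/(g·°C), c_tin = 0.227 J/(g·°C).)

c ≈ 0.52 J/(g·°C)

Net heat exchanged in the isolated system is zero:
394×c×(72.3 − 199) + 175×2.36×(72.3 − 16.9) + 246×0.227×(72.3 − 16.9) = 0
-49920 c = -25974
c = -25974/-49920 ≈ 0.5203 J/(g·°C)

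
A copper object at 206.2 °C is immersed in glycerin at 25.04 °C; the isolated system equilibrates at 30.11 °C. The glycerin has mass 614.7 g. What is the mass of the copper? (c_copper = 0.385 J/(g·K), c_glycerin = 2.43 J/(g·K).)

Heat lost by the copper = heat gained by the glycerin:
m×0.385×(206.2 − 30.11) = 614.7×2.43×(30.11 − 25.04)
67.79 m = 7573.2  ⇒  m ≈ 111.7 g

m ≈ 112 g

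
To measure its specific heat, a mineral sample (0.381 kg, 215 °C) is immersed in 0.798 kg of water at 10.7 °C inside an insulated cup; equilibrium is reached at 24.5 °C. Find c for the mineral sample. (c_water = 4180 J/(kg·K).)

Energy conservation, ΣQ = 0:
0.381·c·(24.5 − 215) + 0.798·4180·(24.5 − 10.7) = 0
-72.58 c = -46032
c = -46032/-72.58 ≈ 634.2 J/(kg·K)

c ≈ 634 J/(kg·K)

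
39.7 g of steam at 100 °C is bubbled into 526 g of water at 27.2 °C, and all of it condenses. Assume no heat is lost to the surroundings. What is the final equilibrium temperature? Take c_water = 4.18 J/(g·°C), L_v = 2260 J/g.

Energy conservation, ΣQ = 0:
steam→water at 100 °C releases m L_v = 39.7·2260 = 89722; condensed water 100 °C→T: 165.95(T − 100); water warms: 526·4.18·(T − 27.2) = 2198.7(T − 27.2)
2364.6 T = 89722 + 16595 + 59804 = 166121
T ≈ 70.25 °C (< 100 °C, so full condensation is consistent).

T_f ≈ 70.3 °C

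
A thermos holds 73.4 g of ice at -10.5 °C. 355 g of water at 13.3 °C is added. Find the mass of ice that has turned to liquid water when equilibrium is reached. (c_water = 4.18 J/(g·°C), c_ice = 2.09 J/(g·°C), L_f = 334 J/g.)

m_melted ≈ 54.3 g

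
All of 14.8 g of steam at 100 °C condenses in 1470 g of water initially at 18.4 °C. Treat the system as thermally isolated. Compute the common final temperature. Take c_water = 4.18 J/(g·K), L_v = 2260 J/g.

T_f ≈ 24.6 °C

Taking heat into each body as positive, Σ m c ΔT = 0:
condense steam: −14.8×2260 = −33448
  condensed water 100 °C→T: 61.86(T − 100)
  water warms: 1470×4.18×(T − 18.4) = 6144.6(T − 18.4)
6206.5 T = 33448 + 6186.4 + 113061 = 152695
T ≈ 24.60 °C — below 100 °C, confirming all the steam condensed.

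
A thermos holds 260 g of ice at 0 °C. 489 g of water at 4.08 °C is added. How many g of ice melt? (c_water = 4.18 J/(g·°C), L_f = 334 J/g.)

m_melted ≈ 25 g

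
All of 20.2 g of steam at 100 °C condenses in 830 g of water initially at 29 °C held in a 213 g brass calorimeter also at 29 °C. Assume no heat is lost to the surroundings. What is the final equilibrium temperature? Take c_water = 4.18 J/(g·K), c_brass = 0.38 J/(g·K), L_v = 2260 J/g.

T_f ≈ 43.2 °C

Energy conservation, ΣQ = 0:
steam→water at 100 °C releases m L_v = 20.2·2260 = 45652; condensed water 100 °C→T: 84.44(T − 100); water warms: 830·4.18·(T − 29) = 3469.4(T − 29); cup: 80.94(T − 29)
3634.8 T = 45652 + 8443.6 + 102960 = 157055
T ≈ 43.21 °C, under the boiling point, so the assumption holds.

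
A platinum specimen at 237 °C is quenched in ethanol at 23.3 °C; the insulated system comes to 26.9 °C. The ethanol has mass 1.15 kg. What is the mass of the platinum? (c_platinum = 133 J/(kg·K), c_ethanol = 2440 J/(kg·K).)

m ≈ 0.362 kg

Heat lost by the platinum = heat gained by the ethanol:
m·133·(237 − 26.9) = 1.15·2440·(26.9 − 23.3)
27943 m = 10102  ⇒  m ≈ 0.3615 kg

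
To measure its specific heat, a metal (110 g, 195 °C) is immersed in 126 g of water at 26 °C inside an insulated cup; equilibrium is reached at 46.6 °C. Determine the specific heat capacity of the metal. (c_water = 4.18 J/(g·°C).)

c ≈ 0.665 J/(g·°C)

Conservation of energy gives ΣQ = 0:
110×c×(46.6 − 195) + 126×4.18×(46.6 − 26) = 0
-16324 c = -10850
c = -10850/-16324 ≈ 0.6646 J/(g·°C)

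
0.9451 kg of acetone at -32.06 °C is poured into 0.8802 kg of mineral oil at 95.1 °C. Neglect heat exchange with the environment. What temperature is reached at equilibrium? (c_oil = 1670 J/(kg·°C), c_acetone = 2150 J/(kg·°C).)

Taking heat into each body as positive, Σ m c ΔT = 0:
0.8802·1670·(T − 95.1) + 0.9451·2150·(T − (-32.06)) = 0
1469.9(T − 95.1) + 2032(T − (-32.06)) = 0
(1469.9 + 2032) T = 1469.9·95.1 + 2032·(-32.06)
T = 74646/3501.9 ≈ 21.32 °C

T_f ≈ 21.3 °C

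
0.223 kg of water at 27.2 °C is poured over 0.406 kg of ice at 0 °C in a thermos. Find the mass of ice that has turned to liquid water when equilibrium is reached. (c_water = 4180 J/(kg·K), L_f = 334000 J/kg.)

Heat available from the water dropping to 0 °C: 0.223·4180·27.2 = 25354 J.
Melting all 0.406 kg of ice would need 0.406·334000 = 135604 J.
That's not enough to melt it all — equilibrium is at 0 °C with ice remaining.
m_melted·334000 = 25354  ⇒  m_melted ≈ 0.07591 kg.

m_melted ≈ 0.0759 kg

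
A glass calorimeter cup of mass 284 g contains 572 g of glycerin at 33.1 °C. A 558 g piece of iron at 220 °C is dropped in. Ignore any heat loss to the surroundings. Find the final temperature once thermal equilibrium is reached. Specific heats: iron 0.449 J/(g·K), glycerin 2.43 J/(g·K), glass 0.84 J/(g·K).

Setting the total heat transfer to zero:
558×0.449×(T − 220) + 572×2.43×(T − 33.1) + 284×0.84×(T − 33.1) = 0
1879.1 T = 109023
T = 109023 / 1879.1 = 58 °C

T_f ≈ 58.0 °C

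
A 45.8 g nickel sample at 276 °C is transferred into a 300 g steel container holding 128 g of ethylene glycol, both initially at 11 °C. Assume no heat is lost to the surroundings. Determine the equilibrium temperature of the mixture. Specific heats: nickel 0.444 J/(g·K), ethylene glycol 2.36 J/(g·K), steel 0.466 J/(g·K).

T_f ≈ 22.7 °C

T_f is the heat-capacity-weighted average of the initial temperatures:
T_f = (20.34*276 + 302.08*11 + 139.8*11) / (20.34 + 302.08 + 139.8)
    = 10473 / 462.22 ≈ 22.66 °C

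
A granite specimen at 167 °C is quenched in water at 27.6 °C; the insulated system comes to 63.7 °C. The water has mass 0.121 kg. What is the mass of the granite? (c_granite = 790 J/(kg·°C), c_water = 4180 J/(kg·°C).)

Conservation of energy gives ΣQ = 0:
m·790·(63.7 − 167) + 0.121·4180·(63.7 − 27.6) = 0
-81607 m = -18259
m = -18259/-81607 ≈ 0.2237 kg

m ≈ 0.224 kg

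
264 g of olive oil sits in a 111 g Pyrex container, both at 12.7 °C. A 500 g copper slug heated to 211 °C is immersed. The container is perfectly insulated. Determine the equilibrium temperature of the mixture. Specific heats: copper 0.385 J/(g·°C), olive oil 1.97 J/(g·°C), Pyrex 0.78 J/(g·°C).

Let T be the final temperature. ΣQ_i = 0:
500·0.385·(T − 211) + 264·1.97·(T − 12.7) + 111·0.78·(T − 12.7) = 0
192.5(T − 211) + 520.08(T − 12.7) + 86.58(T − 12.7) = 0
(192.5 + 520.08 + 86.58) T = 192.5·211 + 520.08·12.7 + 86.58·12.7
T ≈ 60.47 °C

T_f ≈ 60.5 °C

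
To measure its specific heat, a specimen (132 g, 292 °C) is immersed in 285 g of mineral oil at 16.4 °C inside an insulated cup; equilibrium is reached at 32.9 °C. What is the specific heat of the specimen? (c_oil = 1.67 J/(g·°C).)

Energy conservation, ΣQ = 0:
132·c·(32.9 − 292) + 285·1.67·(32.9 − 16.4) = 0
-34201 c = -7853.2
c = -7853.2/-34201 ≈ 0.2296 J/(g·°C)

c ≈ 0.23 J/(g·°C)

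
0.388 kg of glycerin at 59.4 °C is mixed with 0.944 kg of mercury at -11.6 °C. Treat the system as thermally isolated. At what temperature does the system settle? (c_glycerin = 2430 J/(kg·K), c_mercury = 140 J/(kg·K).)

T_f ≈ 50.7 °C

Net heat exchanged in the isolated system is zero:
0.388*2430*(T − 59.4) + 0.944*140*(T − (-11.6)) = 0
942.84(T − 59.4) + 132.16(T − (-11.6)) = 0
1075 T = 54472
T = 54472/1075 ≈ 50.67 °C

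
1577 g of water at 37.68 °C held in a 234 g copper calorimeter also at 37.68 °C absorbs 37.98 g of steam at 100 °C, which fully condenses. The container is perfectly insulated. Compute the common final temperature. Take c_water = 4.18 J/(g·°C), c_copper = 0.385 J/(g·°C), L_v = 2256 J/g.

T_f ≈ 51.7 °C

Setting the total heat transfer to zero:
steam→water at 100 °C releases m L_v = 37.98·2256 = 85683
  condensate cools 100→T: 37.98·4.18·(T − 100) = 158.76(T − 100)
  original water: 6591.9(T − 37.68)
  cup: 90.09(T − 37.68)
6840.7 T = 85683 + 15876 + 251776 = 353334
T ≈ 51.65 °C — below 100 °C, confirming all the steam condensed.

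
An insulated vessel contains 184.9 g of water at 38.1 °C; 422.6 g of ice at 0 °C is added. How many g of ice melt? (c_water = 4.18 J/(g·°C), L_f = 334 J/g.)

m_melted ≈ 88.2 g

Heat available from the water dropping to 0 °C: 184.9×4.18×38.1 = 29447 J.
Melting all 422.6 g of ice would need 422.6×334 = 141148 J.
Since 29447 < 141148 J, not all the ice melts; equilibrium is at 0 °C.
Mass melted = 29447/334 ≈ 88.16 g.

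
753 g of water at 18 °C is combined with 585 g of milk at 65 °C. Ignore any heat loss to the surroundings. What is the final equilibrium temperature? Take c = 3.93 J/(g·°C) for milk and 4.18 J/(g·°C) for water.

T_f ≈ 37.8 °C

Net heat exchanged in the isolated system is zero:
585·3.93·(T − 65) + 753·4.18·(T − 18) = 0
(2299.1 + 3147.5) T = 2299.1·65 + 3147.5·18
T = 206094/5446.6 ≈ 37.84 °C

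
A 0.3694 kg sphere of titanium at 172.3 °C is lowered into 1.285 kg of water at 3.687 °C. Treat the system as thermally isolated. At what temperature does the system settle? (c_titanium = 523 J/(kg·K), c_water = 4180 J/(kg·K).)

T_f = Σ m_i c_i T_i / Σ m_i c_i:
T_f = (193.2·172.3 + 5371.3·3.687) / (193.2 + 5371.3)
    = 53092 / 5564.5 ≈ 9.54 °C

T_f ≈ 9.5 °C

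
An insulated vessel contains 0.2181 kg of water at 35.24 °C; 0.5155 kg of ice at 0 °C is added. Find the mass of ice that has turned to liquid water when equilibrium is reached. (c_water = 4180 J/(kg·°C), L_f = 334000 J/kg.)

Heat available from the water dropping to 0 °C: 0.2181·4180·35.24 = 32127 J.
Fully melting the ice requires m_ice L_f = 0.5155·334000 = 172177 J.
That's not enough to melt it all — equilibrium is at 0 °C with ice remaining.
Mass melted = 32127/334000 ≈ 0.09619 kg.

m_melted ≈ 0.0962 kg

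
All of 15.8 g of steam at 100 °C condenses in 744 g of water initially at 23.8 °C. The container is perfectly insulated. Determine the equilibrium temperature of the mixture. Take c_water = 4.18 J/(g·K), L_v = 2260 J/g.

T_f ≈ 36.6 °C

Heat gained plus heat lost sum to zero:
steam→water at 100 °C releases m L_v = 15.8·2260 = 35708; condensate cools 100→T: 15.8·4.18·(T − 100) = 66.04(T − 100); water warms: 744·4.18·(T − 23.8) = 3109.9(T − 23.8)
3176 T = 35708 + 6604.4 + 74016 = 116328
T ≈ 36.63 °C (< 100 °C, so full condensation is consistent).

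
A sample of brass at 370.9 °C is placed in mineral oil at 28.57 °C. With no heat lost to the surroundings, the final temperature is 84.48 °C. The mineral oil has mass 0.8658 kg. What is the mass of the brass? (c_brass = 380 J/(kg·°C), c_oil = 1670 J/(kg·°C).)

m ≈ 0.743 kg

Heat lost by the brass = heat gained by the oil:
m·380·(370.9 − 84.48) = 0.8658·1670·(84.48 − 28.57)
108840 m = 80839  ⇒  m ≈ 0.7427 kg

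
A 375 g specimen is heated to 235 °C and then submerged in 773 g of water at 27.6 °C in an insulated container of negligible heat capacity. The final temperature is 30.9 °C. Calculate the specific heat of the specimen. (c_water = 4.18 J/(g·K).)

Setting the total heat transfer to zero:
375×c×(30.9 − 235) + 773×4.18×(30.9 − 27.6) = 0
-76538 c = -10663
c = -10663/-76538 ≈ 0.1393 J/(g·K)

c ≈ 0.139 J/(g·K)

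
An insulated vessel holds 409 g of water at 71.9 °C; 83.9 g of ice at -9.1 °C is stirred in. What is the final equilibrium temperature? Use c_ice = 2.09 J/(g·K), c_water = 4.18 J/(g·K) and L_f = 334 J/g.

Taking heat into each body as positive, Σ m c ΔT = 0:
ice -9.1→0 °C: 83.9·2.09·9.1 = 1595.7; melt ice: 83.9·334 = 28023; meltwater 0→T: 83.9·4.18·T = 350.7 T; water: 1709.6(T − 71.9)
2060.3 T = 122922 − 29618 = 93303
T ≈ 45.29 °C (positive, so assuming full melt was valid).

T_f ≈ 45.3 °C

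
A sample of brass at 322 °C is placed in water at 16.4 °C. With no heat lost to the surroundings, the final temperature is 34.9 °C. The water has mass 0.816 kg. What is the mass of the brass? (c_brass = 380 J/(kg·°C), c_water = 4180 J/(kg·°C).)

Heat gained plus heat lost sum to zero:
m×380×(34.9 − 322) + 0.816×4180×(34.9 − 16.4) = 0
-109098 m = -63101
m = -63101/-109098 ≈ 0.5784 kg

m ≈ 0.578 kg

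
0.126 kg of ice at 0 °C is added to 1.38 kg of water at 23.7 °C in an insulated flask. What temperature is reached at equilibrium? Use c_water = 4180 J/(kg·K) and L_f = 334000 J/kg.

Energy conservation, ΣQ = 0:
latent heat to melt: 0.126×334000 = 42084; warm the meltwater: 526.68 T; water cools: 1.38×4180×(T − 23.7) = 5768.4(T − 23.7)
6295.1 T = 136711 − 42084 = 94627
T ≈ 15.03 °C. Since T > 0 °C, the all-ice-melts assumption holds.

T_f ≈ 15.0 °C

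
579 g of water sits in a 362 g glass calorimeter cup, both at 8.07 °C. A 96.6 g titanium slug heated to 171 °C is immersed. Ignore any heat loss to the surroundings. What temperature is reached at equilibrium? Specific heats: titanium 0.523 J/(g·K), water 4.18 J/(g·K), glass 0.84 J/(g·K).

T_f ≈ 11.0 °C

Net heat exchanged in the isolated system is zero:
96.6×0.523×(T − 171) + 579×4.18×(T − 8.07) + 362×0.84×(T − 8.07) = 0
(50.52 + 2420.2 + 304.08) T = 50.52×171 + 2420.2×8.07 + 304.08×8.07
T = 30624/2774.8 ≈ 11.04 °C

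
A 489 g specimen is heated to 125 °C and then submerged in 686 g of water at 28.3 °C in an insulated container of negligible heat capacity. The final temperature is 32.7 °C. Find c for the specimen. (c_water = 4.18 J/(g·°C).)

Heat lost by the specimen = heat gained by the water:
489·c·(125 − 32.7) = 686·4.18·(32.7 − 28.3)
45135 c = 12617  ⇒  c ≈ 0.2795 J/(g·°C)

c ≈ 0.28 J/(g·°C)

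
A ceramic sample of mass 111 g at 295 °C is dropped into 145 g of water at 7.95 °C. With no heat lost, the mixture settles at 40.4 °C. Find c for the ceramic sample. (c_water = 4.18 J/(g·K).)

c ≈ 0.696 J/(g·K)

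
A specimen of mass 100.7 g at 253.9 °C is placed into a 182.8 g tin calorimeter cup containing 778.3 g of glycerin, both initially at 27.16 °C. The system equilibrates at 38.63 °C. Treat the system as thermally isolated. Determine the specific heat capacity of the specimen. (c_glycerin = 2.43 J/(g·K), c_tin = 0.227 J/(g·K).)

c ≈ 1.02 J/(g·K)

Taking heat into each body as positive, Σ m c ΔT = 0:
100.7×c×(38.63 − 253.9) + 778.3×2.43×(38.63 − 27.16) + 182.8×0.227×(38.63 − 27.16) = 0
-21678 c = -22169
c = -22169/-21678 ≈ 1.023 J/(g·K)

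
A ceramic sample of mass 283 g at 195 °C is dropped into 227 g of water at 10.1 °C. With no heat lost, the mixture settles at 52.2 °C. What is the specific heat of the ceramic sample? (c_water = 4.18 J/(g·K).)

m_s c (T_s − T_f) = m_water c_water (T_f − T_0):
283×c×(195 − 52.2) = 227×4.18×(52.2 − 10.1)
40412 c = 39947  ⇒  c ≈ 0.9885 J/(g·K)

c ≈ 0.988 J/(g·K)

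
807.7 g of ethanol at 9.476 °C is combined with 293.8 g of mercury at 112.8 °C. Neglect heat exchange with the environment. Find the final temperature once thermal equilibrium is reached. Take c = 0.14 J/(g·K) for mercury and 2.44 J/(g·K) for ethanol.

T_f ≈ 11.6 °C

With ΣQ=0 the equilibrium temperature is the m·c-weighted mean:
T_f = (41.13×112.8 + 1970.8×9.476) / (41.13 + 1970.8)
    = 23315 / 2011.9 ≈ 11.59 °C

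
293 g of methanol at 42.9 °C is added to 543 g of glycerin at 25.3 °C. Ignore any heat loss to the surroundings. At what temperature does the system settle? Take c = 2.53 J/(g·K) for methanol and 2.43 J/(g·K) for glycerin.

Conservation of energy gives ΣQ = 0:
293·2.53·(T − 42.9) + 543·2.43·(T − 25.3) = 0
(741.29 + 1319.5) T = 741.29·42.9 + 1319.5·25.3
T = 65184 / 2060.8 = 31.6 °C

T_f ≈ 31.6 °C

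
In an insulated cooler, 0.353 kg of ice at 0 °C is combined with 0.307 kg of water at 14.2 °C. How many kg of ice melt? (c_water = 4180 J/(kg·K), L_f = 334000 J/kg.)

Heat available from the water dropping to 0 °C: 0.307×4180×14.2 = 18222 J.
Melting all 0.353 kg of ice would need 0.353×334000 = 117902 J.
18222 J < 117902 J, so only part of the ice melts and the system sits at 0 °C.
Mass melted = 18222/334000 ≈ 0.05456 kg.

m_melted ≈ 0.0546 kg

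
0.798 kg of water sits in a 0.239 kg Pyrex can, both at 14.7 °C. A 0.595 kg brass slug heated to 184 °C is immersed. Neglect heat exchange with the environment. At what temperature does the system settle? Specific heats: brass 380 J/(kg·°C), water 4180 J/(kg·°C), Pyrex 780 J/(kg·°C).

T_f ≈ 24.9 °C

Energy conservation, ΣQ = 0:
0.595×380×(T − 184) + 0.798×4180×(T − 14.7) + 0.239×780×(T − 14.7) = 0
226.1(T − 184) + 3335.6(T − 14.7) + 186.42(T − 14.7) = 0
(226.1 + 3335.6 + 186.42) T = 226.1×184 + 3335.6×14.7 + 186.42×14.7
T = 93377/3748.2 ≈ 24.91 °C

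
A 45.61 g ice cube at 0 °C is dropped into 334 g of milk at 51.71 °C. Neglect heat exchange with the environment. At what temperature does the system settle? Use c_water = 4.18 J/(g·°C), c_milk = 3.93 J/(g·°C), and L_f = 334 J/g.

T_f ≈ 35.0 °C

Let T be the final temperature. ΣQ_i = 0:
latent heat to melt: 45.61×334 = 15234; warm the meltwater: 190.65 T; milk: 1312.6(T − 51.71)
1503.3 T = 67876 − 15234 = 52642
T ≈ 35.02 °C — above 0 °C, consistent with complete melting.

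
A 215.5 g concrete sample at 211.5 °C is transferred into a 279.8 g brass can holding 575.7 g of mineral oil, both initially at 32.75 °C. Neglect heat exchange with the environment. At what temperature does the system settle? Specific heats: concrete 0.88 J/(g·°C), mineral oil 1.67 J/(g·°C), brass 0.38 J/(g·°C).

T_f ≈ 59.7 °C

Conservation of energy gives ΣQ = 0:
215.5*0.88*(T − 211.5) + 575.7*1.67*(T − 32.75) + 279.8*0.38*(T − 32.75) = 0
189.64(T − 211.5) + 961.42(T − 32.75) + 106.32(T − 32.75) = 0
(189.64 + 961.42 + 106.32) T = 189.64*211.5 + 961.42*32.75 + 106.32*32.75
T ≈ 59.71 °C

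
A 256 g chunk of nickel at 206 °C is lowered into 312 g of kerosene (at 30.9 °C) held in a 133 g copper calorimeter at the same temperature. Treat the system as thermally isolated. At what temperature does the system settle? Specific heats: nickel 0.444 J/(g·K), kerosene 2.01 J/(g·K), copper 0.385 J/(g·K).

Heat gained plus heat lost sum to zero:
256*0.444*(T − 206) + 312*2.01*(T − 30.9) + 133*0.385*(T − 30.9) = 0
(113.66 + 627.12 + 51.2) T = 113.66*206 + 627.12*30.9 + 51.2*30.9
T = 44375 / 791.99 = 56 °C

T_f ≈ 56.0 °C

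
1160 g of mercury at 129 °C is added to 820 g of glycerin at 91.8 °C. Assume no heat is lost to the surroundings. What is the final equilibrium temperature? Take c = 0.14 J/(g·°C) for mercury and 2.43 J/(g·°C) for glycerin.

T_f ≈ 94.6 °C

T_f is the heat-capacity-weighted average of the initial temperatures:
T_f = (162.4·129 + 1992.6·91.8) / (162.4 + 1992.6)
    = 203870 / 2155 ≈ 94.60 °C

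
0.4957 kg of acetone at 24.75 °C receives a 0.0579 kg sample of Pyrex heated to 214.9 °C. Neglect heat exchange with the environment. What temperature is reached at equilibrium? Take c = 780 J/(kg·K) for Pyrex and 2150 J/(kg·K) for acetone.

Setting the total heat transfer to zero:
0.0579×780×(T − 214.9) + 0.4957×2150×(T − 24.75) = 0
1110.9 T = 36083
T ≈ 32.48 °C

T_f ≈ 32.5 °C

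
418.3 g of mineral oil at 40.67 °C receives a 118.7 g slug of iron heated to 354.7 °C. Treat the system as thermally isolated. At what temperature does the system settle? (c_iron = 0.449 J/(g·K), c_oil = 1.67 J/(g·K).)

Heat gained plus heat lost sum to zero:
118.7×0.449×(T − 354.7) + 418.3×1.67×(T − 40.67) = 0
53.3(T − 354.7) + 698.56(T − 40.67) = 0
(53.3 + 698.56) T = 53.3×354.7 + 698.56×40.67
T = 47315 / 751.86 = 62.9 °C

T_f ≈ 62.9 °C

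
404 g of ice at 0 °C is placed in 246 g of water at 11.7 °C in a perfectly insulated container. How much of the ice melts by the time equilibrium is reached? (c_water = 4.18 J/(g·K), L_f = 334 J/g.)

Water can give up m c ΔT = 246×4.18×11.7 = 12031 J before reaching 0 °C.
Melting all 404 g of ice would need 404×334 = 134936 J.
That's not enough to melt it all — equilibrium is at 0 °C with ice remaining.
Mass melted = 12031/334 ≈ 36.02 g.

m_melted ≈ 36 g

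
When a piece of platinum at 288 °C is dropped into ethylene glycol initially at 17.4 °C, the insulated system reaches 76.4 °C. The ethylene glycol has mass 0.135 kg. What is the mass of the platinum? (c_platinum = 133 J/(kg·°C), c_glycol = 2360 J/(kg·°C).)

m ≈ 0.668 kg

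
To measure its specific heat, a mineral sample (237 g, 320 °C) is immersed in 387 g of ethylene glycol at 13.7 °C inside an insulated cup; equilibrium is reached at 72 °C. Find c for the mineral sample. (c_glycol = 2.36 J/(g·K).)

c ≈ 0.906 J/(g·K)

Energy conservation, ΣQ = 0:
237×c×(72 − 320) + 387×2.36×(72 − 13.7) = 0
-58776 c = -53247
c = -53247/-58776 ≈ 0.9059 J/(g·K)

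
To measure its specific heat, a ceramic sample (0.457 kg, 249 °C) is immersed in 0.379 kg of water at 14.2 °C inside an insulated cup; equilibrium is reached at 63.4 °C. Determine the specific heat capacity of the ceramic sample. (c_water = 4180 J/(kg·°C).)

c ≈ 919 J/(kg·°C)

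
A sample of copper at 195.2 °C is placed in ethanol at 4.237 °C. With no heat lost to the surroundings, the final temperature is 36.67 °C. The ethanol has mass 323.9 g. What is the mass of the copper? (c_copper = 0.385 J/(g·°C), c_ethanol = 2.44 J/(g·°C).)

m ≈ 420 g

Heat gained plus heat lost sum to zero:
m×0.385×(36.67 − 195.2) + 323.9×2.44×(36.67 − 4.237) = 0
-61.03 m = -25632
m = -25632/-61.03 ≈ 420 g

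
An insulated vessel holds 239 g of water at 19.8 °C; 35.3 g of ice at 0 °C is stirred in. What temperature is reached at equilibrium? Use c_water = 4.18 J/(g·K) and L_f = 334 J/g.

Setting the total heat transfer to zero:
latent heat to melt: 35.3×334 = 11790; warm the meltwater: 147.55 T; water: 999.02(T − 19.8)
1146.6 T = 19781 − 11790 = 7990.4
T ≈ 6.97 °C — above 0 °C, consistent with complete melting.

T_f ≈ 7.0 °C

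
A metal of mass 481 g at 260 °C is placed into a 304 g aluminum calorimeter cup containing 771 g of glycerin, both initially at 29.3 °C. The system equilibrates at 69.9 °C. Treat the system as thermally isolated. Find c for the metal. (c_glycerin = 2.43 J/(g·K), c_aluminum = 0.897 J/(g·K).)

Conservation of energy gives ΣQ = 0:
481×c×(69.9 − 260) + 771×2.43×(69.9 − 29.3) + 304×0.897×(69.9 − 29.3) = 0
-91438 c = -87136
c = -87136/-91438 ≈ 0.953 J/(g·K)

c ≈ 0.953 J/(g·K)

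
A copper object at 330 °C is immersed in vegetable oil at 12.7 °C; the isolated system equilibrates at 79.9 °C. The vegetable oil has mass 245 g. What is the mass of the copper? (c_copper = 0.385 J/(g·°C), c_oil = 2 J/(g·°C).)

m ≈ 342 g

Let T be the final temperature. ΣQ_i = 0:
m×0.385×(79.9 − 330) + 245×2×(79.9 − 12.7) = 0
-96.29 m = -32928
m = -32928/-96.29 ≈ 342 g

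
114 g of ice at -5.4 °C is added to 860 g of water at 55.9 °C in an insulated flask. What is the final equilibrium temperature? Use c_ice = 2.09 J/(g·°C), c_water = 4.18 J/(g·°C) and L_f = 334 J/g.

Sum of m c ΔT and latent-heat terms is zero:
ice -5.4→0 °C: 114·2.09·5.4 = 1286.6; latent heat to melt: 114·334 = 38076; warm the meltwater: 476.52 T; water: 3594.8(T − 55.9)
4071.3 T = 200949 − 39363 = 161587
T ≈ 39.69 °C (positive, so assuming full melt was valid).

T_f ≈ 39.7 °C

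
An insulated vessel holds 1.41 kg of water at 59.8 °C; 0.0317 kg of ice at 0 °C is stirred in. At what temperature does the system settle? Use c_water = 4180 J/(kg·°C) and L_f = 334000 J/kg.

Energy conservation, ΣQ = 0:
fusion: m_ice L_f = 0.0317·334000 = 10588; meltwater 0→T: 0.0317·4180·T = 132.51 T; water: 5893.8(T − 59.8)
6026.3 T = 352449 − 10588 = 341861
T ≈ 56.73 °C (positive, so assuming full melt was valid).

T_f ≈ 56.7 °C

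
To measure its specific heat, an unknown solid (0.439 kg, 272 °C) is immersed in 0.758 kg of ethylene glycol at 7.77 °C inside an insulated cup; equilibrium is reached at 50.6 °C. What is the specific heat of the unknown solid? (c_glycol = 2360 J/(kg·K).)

c ≈ 788 J/(kg·K)

Heat gained plus heat lost sum to zero:
0.439×c×(50.6 − 272) + 0.758×2360×(50.6 − 7.77) = 0
-97.19 c = -76618
c = -76618/-97.19 ≈ 788.3 J/(kg·K)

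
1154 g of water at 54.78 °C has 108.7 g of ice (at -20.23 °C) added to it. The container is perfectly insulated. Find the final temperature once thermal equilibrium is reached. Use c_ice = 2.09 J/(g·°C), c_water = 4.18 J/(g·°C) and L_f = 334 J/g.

Heat gained plus heat lost sum to zero:
warm ice to 0 °C: 108.7·2.09·(0 − (-20.23)) = 4595.9; melt ice: 108.7·334 = 36306; meltwater 0→T: 108.7·4.18·T = 454.37 T; water: 4823.7(T − 54.78)
5278.1 T = 264243 − 40902 = 223342
T ≈ 42.31 °C. Since T > 0 °C, the all-ice-melts assumption holds.

T_f ≈ 42.3 °C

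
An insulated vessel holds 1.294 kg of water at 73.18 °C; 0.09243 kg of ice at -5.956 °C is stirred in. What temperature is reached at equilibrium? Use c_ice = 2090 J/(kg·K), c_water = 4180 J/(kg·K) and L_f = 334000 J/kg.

Sum of m c ΔT and latent-heat terms is zero:
ice -5.956→0 °C: 0.09243·2090·5.956 = 1150.6
  fusion: m_ice L_f = 0.09243·334000 = 30872
  warm the meltwater: 386.36 T
  water cools: 1.294·4180·(T − 73.18) = 5408.9(T − 73.18)
5795.3 T = 395825 − 32022 = 363803
T ≈ 62.78 °C (positive, so assuming full melt was valid).

T_f ≈ 62.8 °C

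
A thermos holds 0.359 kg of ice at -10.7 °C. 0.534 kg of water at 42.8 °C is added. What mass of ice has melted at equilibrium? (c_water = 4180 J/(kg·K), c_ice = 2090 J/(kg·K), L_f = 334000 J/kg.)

m_melted ≈ 0.262 kg

Water can give up m c ΔT = 0.534·4180·42.8 = 95535 J before reaching 0 °C.
Warming the ice to 0 °C takes 0.359·2090·10.7 = 8028.3 J, leaving 87506 J for melting.
Melting all 0.359 kg of ice would need 0.359·334000 = 119906 J.
Since 87506 < 119906 J, not all the ice melts; equilibrium is at 0 °C.
m_melt = 87506 / L_f = 0.262 kg.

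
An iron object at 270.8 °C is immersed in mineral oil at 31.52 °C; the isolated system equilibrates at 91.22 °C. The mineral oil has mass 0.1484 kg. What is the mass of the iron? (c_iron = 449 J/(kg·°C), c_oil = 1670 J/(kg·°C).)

Let T be the final temperature. ΣQ_i = 0:
m·449·(91.22 − 270.8) + 0.1484·1670·(91.22 − 31.52) = 0
-80631 m = -14795
m = -14795/-80631 ≈ 0.1835 kg

m ≈ 0.183 kg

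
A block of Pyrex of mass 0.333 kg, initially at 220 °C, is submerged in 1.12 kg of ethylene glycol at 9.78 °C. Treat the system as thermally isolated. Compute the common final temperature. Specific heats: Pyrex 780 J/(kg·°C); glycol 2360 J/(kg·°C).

Conservation of energy gives ΣQ = 0:
0.333×780×(T − 220) + 1.12×2360×(T − 9.78) = 0
259.74(T − 220) + 2643.2(T − 9.78) = 0
(259.74 + 2643.2) T = 259.74×220 + 2643.2×9.78
T ≈ 28.59 °C

T_f ≈ 28.6 °C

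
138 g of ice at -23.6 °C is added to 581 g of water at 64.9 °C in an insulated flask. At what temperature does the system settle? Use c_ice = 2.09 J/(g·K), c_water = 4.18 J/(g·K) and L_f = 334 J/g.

T_f ≈ 34.8 °C

Conservation of energy gives ΣQ = 0:
ice -23.6→0 °C: 138×2.09×23.6 = 6806.7; melt ice: 138×334 = 46092; warm the meltwater: 576.84 T; water: 2428.6(T − 64.9)
3005.4 T = 157615 − 52899 = 104716
T ≈ 34.84 °C (positive, so assuming full melt was valid).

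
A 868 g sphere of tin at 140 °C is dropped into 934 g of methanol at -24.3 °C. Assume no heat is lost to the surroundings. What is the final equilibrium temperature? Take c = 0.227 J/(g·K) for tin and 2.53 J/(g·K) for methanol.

T_f ≈ -11.7 °C

Energy conservation, ΣQ = 0:
868×0.227×(T − 140) + 934×2.53×(T − (-24.3)) = 0
197.04(T − 140) + 2363(T − (-24.3)) = 0
2560.1 T = -29836
T = -29836 / 2560.1 = -11.7 °C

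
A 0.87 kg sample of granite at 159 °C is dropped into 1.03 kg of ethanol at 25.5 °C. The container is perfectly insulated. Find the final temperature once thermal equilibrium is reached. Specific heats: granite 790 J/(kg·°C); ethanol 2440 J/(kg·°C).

T_f ≈ 54.2 °C

Taking heat into each body as positive, Σ m c ΔT = 0:
0.87×790×(T − 159) + 1.03×2440×(T − 25.5) = 0
687.3(T − 159) + 2513.2(T − 25.5) = 0
3200.5 T = 173367
T ≈ 54.17 °C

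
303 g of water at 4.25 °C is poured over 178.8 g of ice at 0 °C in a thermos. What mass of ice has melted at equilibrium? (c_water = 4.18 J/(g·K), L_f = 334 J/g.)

Water can give up m c ΔT = 303·4.18·4.25 = 5382.8 J before reaching 0 °C.
To melt every bit of ice: 178.8·334 = 59719 J.
That's not enough to melt it all — equilibrium is at 0 °C with ice remaining.
Mass melted = 5382.8/334 ≈ 16.12 g.

m_melted ≈ 16.1 g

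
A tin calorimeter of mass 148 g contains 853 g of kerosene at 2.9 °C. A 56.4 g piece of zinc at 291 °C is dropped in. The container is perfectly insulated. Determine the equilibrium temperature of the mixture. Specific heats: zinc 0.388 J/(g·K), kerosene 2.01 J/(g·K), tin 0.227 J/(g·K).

T_f ≈ 6.5 °C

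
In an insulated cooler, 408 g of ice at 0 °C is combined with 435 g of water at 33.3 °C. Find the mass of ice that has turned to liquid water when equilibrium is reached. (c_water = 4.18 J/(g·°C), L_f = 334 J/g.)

m_melted ≈ 181 g

Heat available from the water dropping to 0 °C: 435×4.18×33.3 = 60549 J.
Melting all 408 g of ice would need 408×334 = 136272 J.
60549 J < 136272 J, so only part of the ice melts and the system sits at 0 °C.
m_melt = 60549 / L_f = 181.3 g.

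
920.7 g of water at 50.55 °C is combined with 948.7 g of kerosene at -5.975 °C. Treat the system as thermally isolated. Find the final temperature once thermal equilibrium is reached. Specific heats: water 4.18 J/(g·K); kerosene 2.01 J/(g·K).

T_f ≈ 31.8 °C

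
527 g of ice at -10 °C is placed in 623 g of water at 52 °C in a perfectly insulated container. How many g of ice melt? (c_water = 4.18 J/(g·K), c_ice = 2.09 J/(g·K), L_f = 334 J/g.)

m_melted ≈ 372 g

Heat available from the water dropping to 0 °C: 623·4.18·52 = 135415 J.
Of that, 527·2.09·10 = 11014 J goes to bring the ice to 0 °C, leaving 124401 J.
To melt every bit of ice: 527·334 = 176018 J.
124401 J < 176018 J, so only part of the ice melts and the system sits at 0 °C.
Mass melted = 124401/334 ≈ 372.5 g.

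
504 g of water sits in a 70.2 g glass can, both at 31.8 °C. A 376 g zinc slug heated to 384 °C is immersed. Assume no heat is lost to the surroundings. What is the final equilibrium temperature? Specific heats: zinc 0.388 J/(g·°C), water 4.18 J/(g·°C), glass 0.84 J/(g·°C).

T_f ≈ 54.0 °C

Let T be the final temperature. ΣQ_i = 0:
376*0.388*(T − 384) + 504*4.18*(T − 31.8) + 70.2*0.84*(T − 31.8) = 0
145.89(T − 384) + 2106.7(T − 31.8) + 58.97(T − 31.8) = 0
(145.89 + 2106.7 + 58.97) T = 145.89*384 + 2106.7*31.8 + 58.97*31.8
T = 124890/2311.6 ≈ 54.03 °C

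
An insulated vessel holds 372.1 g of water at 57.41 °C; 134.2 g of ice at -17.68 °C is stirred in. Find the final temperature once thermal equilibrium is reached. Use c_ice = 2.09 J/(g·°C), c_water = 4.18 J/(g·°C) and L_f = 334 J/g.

Sum of m c ΔT and latent-heat terms is zero:
warm ice to 0 °C: 134.2·2.09·(0 − (-17.68)) = 4958.9
  latent heat to melt: 134.2·334 = 44823
  warm the meltwater: 560.96 T
  water cools: 372.1·4.18·(T − 57.41) = 1555.4(T − 57.41)
2116.3 T = 89294 − 49782 = 39513
T ≈ 18.67 °C — above 0 °C, consistent with complete melting.

T_f ≈ 18.7 °C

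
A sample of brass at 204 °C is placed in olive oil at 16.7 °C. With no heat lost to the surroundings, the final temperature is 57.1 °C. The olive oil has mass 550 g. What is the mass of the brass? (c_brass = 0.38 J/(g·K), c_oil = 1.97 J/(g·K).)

m ≈ 784 g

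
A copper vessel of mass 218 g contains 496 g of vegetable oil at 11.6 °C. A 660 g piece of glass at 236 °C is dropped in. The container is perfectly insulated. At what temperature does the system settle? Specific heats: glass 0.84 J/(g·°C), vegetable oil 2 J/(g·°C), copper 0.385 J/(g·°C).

T_f ≈ 87.9 °C

Heat gained plus heat lost sum to zero:
660*0.84*(T − 236) + 496*2*(T − 11.6) + 218*0.385*(T − 11.6) = 0
554.4(T − 236) + 992(T − 11.6) + 83.93(T − 11.6) = 0
1630.3 T = 143319
T ≈ 87.91 °C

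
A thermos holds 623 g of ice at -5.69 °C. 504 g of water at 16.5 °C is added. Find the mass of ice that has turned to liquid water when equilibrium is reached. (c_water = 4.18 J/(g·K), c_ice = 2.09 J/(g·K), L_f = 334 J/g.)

Heat available from the water dropping to 0 °C: 504×4.18×16.5 = 34761 J.
Warming the ice to 0 °C takes 623×2.09×5.69 = 7408.8 J, leaving 27352 J for melting.
Fully melting the ice requires m_ice L_f = 623×334 = 208082 J.
That's not enough to melt it all — equilibrium is at 0 °C with ice remaining.
m_melt = 27352 / L_f = 81.89 g.

m_melted ≈ 81.9 g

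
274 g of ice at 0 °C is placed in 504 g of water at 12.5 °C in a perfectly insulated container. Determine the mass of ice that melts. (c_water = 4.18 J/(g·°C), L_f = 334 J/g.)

m_melted ≈ 78.8 g

Water can give up m c ΔT = 504×4.18×12.5 = 26334 J before reaching 0 °C.
To melt every bit of ice: 274×334 = 91516 J.
26334 J < 91516 J, so only part of the ice melts and the system sits at 0 °C.
m_melt = 26334 / L_f = 78.84 g.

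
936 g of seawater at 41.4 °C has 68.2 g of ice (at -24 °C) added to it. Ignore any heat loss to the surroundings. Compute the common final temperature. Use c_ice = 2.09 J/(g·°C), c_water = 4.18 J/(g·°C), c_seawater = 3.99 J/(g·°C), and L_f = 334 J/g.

T_f ≈ 31.9 °C

Heat gained plus heat lost sum to zero:
ice -24→0 °C: 68.2×2.09×24 = 3420.9; latent heat to melt: 68.2×334 = 22779; meltwater 0→T: 68.2×4.18×T = 285.08 T; seawater cools: 936×3.99×(T − 41.4) = 3734.6(T − 41.4)
4019.7 T = 154614 − 26200 = 128414
T ≈ 31.95 °C (positive, so assuming full melt was valid).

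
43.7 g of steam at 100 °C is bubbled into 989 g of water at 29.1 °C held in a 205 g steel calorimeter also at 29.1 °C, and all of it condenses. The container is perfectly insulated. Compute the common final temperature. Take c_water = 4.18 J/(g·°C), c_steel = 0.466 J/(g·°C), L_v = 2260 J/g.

Sum of m c ΔT and latent-heat terms is zero:
latent heat released on condensation: 43.7×2260 = 98762
  condensate cools 100→T: 43.7×4.18×(T − 100) = 182.67(T − 100)
  original water: 4134(T − 29.1)
  cup: 95.53(T − 29.1)
4412.2 T = 98762 + 18267 + 123080 = 240109
T ≈ 54.42 °C — below 100 °C, confirming all the steam condensed.

T_f ≈ 54.4 °C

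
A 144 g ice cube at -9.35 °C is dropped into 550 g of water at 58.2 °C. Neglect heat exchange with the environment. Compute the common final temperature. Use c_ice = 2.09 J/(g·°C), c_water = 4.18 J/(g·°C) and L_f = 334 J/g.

T_f ≈ 28.6 °C

Energy conservation, ΣQ = 0:
ice -9.35→0 °C: 144×2.09×9.35 = 2814
  melt ice: 144×334 = 48096
  warm the meltwater: 601.92 T
  water: 2299(T − 58.2)
2900.9 T = 133802 − 50910 = 82892
T ≈ 28.57 °C — above 0 °C, consistent with complete melting.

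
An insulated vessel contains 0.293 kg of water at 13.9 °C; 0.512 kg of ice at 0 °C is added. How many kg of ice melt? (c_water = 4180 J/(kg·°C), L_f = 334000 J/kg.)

Heat available from the water dropping to 0 °C: 0.293×4180×13.9 = 17024 J.
Fully melting the ice requires m_ice L_f = 0.512×334000 = 171008 J.
Since 17024 < 171008 J, not all the ice melts; equilibrium is at 0 °C.
m_melt = 17024 / L_f = 0.05097 kg.

m_melted ≈ 0.051 kg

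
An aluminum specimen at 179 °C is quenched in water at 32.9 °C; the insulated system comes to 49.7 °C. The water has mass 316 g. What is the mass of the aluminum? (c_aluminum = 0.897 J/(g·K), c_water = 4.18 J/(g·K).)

m ≈ 191 g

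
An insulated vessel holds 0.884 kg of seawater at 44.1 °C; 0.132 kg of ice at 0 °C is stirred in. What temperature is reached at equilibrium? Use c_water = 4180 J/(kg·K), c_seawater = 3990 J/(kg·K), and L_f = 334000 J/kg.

T_f ≈ 27.3 °C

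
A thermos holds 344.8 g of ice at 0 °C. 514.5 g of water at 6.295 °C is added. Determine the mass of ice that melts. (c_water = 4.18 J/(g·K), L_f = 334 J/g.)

Heat available from the water dropping to 0 °C: 514.5·4.18·6.295 = 13538 J.
Melting all 344.8 g of ice would need 344.8·334 = 115163 J.
13538 J < 115163 J, so only part of the ice melts and the system sits at 0 °C.
m_melted·334 = 13538  ⇒  m_melted ≈ 40.53 g.

m_melted ≈ 40.5 g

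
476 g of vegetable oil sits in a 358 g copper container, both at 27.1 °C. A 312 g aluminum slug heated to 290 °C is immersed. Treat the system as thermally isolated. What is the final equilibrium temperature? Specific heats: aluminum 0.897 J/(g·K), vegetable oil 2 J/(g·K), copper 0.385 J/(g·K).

T_f ≈ 80.8 °C

Taking heat into each body as positive, Σ m c ΔT = 0:
312·0.897·(T − 290) + 476·2·(T − 27.1) + 358·0.385·(T − 27.1) = 0
(279.86 + 952 + 137.83) T = 279.86·290 + 952·27.1 + 137.83·27.1
T ≈ 80.82 °C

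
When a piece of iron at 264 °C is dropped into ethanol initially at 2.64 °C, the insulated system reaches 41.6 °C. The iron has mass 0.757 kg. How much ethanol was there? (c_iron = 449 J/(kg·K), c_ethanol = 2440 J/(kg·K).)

Setting the total heat transfer to zero:
0.757·449·(41.6 − 264) + m·2440·(41.6 − 2.64) = 0
95062 m = 75592
m = 75592/95062 ≈ 0.7952 kg

m ≈ 0.795 kg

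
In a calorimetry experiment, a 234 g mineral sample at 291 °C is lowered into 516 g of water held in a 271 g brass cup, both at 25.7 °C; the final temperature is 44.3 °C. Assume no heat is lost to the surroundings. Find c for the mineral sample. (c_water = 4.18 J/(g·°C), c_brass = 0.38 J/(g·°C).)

Energy conservation, ΣQ = 0:
234·c·(44.3 − 291) + 516·4.18·(44.3 − 25.7) + 271·0.38·(44.3 − 25.7) = 0
-57728 c = -42033
c = -42033/-57728 ≈ 0.7281 J/(g·°C)

c ≈ 0.728 J/(g·°C)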